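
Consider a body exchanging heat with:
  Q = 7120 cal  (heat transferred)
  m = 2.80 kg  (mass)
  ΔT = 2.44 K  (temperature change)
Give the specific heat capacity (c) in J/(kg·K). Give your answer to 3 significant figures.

Rearranging Q = m·c·ΔT for c: c = Q/(m·ΔT).
Q = 7120 cal = 29790 J; m = 2.80 kg; ΔT = 2.44 K.
c = 4360 J/(kg·K)

4360 J/(kg·K)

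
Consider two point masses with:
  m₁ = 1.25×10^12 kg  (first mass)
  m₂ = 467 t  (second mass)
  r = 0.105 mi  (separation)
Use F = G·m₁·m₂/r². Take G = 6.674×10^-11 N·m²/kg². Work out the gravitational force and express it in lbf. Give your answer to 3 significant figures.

307 lbf

From Newton's law of gravitation: F = Gm₁m₂/r².
m₁ = 1.25×10^12 kg; m₂ = 467 t = 4.670×10^5 kg; r = 0.105 mi = 169.0 m; G = 6.674×10^-11 N·m²/kg².
F = 1364 N
1364 N × (1 lbf / 4.448 N) = 306.7 lbf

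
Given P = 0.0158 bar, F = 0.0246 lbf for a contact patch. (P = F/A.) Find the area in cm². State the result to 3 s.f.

Rearranging P = F/A for A: A = F/P.
P = 0.0158 bar = 1580 Pa; F = 0.0246 lbf = 0.1094 N.
A = 6.926×10^-5 m²
6.926×10^-5 m² × (1 cm² / 1.000×10^-4 m²) = 0.6926 cm²

0.693 cm²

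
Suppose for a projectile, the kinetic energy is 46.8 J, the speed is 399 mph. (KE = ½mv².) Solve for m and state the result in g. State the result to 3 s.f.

2.94 g

Solving KE = ½mv² for m: m = 2·KE/v².
KE = 46.8 J; v = 399 mph = 178.4 m/s.
m = 0.002942 kg
0.002942 kg × (1 g / 0.001000 kg) = 2.942 g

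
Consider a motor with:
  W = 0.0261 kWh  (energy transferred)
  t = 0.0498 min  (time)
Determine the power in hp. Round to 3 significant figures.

42.2 hp

P is given directly by: P = W/t.
W = 0.0261 kWh = 93960 J; t = 0.0498 min = 2.988 s.
P = 31446 W
31446 W × (1 hp / 745.7 W) = 42.17 hp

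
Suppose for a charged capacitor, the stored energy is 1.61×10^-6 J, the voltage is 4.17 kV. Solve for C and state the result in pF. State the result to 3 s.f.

0.185 pF

Rearranging: C = 2E/V².
E = 1.61×10^-6 J; V = 4.17 kV = 4170 V.
C = 1.852×10^-13 F
1.852×10^-13 F × (1 pF / 1.000×10^-12 F) = 0.1852 pF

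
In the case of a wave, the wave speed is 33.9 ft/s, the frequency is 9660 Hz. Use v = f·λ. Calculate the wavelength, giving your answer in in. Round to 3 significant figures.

0.0421 in

Rearranging: λ = v/f.
v = 33.9 ft/s = 10.33 m/s; f = 9660 Hz.
λ = 0.001070 m
0.001070 m × (1 in / 0.02540 m) = 0.04211 in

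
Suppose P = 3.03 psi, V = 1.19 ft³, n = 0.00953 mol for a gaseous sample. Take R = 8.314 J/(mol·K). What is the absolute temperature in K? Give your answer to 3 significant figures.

Solving PV = nRT for T: T = PV/(nR).
P = 3.03 psi = 20891 Pa; V = 1.19 ft³ = 0.03370 m³; n = 0.00953 mol; R = 8.314 J/(mol·K).
T = 8885 K

8880 K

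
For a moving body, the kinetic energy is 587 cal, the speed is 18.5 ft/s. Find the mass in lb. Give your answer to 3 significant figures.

Rearranging KE = ½mv² for m: m = 2·KE/v².
KE = 587 cal = 2456 J; v = 18.5 ft/s = 5.639 m/s.
m = 154.5 kg
154.5 kg × (1 lb / 0.4536 kg) = 340.6 lb

341 lb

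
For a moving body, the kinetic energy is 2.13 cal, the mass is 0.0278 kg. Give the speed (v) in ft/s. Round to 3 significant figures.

Rearranging KE = ½mv² for v: v = √(2·KE/m).
KE = 2.13 cal = 8.912 J; m = 0.0278 kg.
v = 25.32 m/s
25.32 m/s × (1 ft/s / 0.3048 m/s) = 83.07 ft/s

83.1 ft/s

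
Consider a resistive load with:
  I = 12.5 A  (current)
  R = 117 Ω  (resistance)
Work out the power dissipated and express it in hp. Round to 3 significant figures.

24.5 hp

Directly: P = I²R.
I = 12.5 A; R = 117 Ω.
P = 18281 W
18281 W × (1 hp / 745.7 W) = 24.52 hp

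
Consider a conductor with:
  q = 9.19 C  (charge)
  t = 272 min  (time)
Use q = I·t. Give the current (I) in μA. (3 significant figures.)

Solving q = I·t for I: I = q/t.
q = 9.19 C; t = 272 min = 16320 s.
I = 5.631×10^-4 A
5.631×10^-4 A × (1 μA / 1.000×10^-6 A) = 563.1 μA

563 μA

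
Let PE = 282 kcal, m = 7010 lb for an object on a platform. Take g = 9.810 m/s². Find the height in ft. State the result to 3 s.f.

124 ft

Rearranging: h = PE/(m·g).
PE = 282 kcal = 1.180×10^6 J; m = 7010 lb = 3180 kg; g = 9.810 m/s².
h = 37.83 m
37.83 m × (1 ft / 0.3048 m) = 124.1 ft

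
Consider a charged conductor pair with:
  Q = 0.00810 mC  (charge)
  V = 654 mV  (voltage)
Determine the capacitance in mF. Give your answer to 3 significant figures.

0.0124 mF

Directly: C = Q/V.
Q = 0.00810 mC = 8.100×10^-6 C; V = 654 mV = 0.6540 V.
C = 1.239×10^-5 F
1.239×10^-5 F × (1 mF / 0.001000 F) = 0.01239 mF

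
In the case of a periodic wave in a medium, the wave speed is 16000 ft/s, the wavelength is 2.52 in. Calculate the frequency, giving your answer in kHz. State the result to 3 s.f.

76.2 kHz

Solving v = f·λ for f: f = v/λ.
v = 16000 ft/s = 4877 m/s; λ = 2.52 in = 0.06401 m.
f = 76190 Hz
76190 Hz × (1 kHz / 1000 Hz) = 76.19 kHz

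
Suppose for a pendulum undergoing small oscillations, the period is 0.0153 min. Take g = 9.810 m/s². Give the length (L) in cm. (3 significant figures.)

Rearranging: L = g·(T/2π)².
T = 0.0153 min = 0.9180 s; g = 9.810 m/s².
L = 0.2094 m
0.2094 m × (1 cm / 0.01000 m) = 20.94 cm

20.9 cm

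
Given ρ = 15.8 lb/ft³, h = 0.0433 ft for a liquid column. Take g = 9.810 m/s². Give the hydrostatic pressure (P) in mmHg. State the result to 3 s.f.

0.246 mmHg

P is given directly by: P = ρgh.
ρ = 15.8 lb/ft³ = 253.1 kg/m³; h = 0.0433 ft = 0.01320 m; g = 9.810 m/s².
P = 32.77 Pa  (the unit combination reduces to kg/(m·s²) = Pa)
32.77 Pa × (1 mmHg / 133.3 Pa) = 0.2458 mmHg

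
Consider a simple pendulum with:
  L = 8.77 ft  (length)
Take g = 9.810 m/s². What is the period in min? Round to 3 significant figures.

0.0547 min

T is given directly by: T = 2π√(L/g).
L = 8.77 ft = 2.673 m; g = 9.810 m/s².
T = 3.280 s
3.280 s × (1 min / 60.00 s) = 0.05466 min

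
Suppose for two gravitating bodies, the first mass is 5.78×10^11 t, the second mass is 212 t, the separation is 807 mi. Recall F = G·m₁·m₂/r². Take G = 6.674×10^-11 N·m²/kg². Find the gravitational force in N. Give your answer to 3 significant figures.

From Newton's law of gravitation: F = Gm₁m₂/r².
m₁ = 5.78×10^11 t = 5.780×10^14 kg; m₂ = 212 t = 2.120×10^5 kg; r = 807 mi = 1.299×10^6 m; G = 6.674×10^-11 N·m²/kg².
F = 0.004848 N  (the unit combination reduces to kg·m/s² = N)

0.00485 N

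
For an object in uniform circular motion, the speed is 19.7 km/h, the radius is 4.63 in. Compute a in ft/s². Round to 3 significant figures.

Directly: a = v²/r.
v = 19.7 km/h = 5.472 m/s; r = 4.63 in = 0.1176 m.
a = 254.6 m/s²
254.6 m/s² × (1 ft/s² / 0.3048 m/s²) = 835.4 ft/s²

835 ft/s²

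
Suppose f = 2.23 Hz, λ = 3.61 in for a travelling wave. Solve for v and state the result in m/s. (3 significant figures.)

0.204 m/s

Directly: v = fλ.
f = 2.23 Hz; λ = 3.61 in = 0.09169 m.
v = 0.2045 m/s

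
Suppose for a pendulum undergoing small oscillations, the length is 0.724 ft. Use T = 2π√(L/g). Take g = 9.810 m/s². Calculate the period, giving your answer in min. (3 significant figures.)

0.0157 min

Directly: T = 2π√(L/g).
L = 0.724 ft = 0.2207 m; g = 9.810 m/s².
T = 0.9424 s
0.9424 s × (1 min / 60.00 s) = 0.01571 min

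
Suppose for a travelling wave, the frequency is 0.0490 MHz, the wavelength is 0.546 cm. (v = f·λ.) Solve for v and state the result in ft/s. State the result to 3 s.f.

878 ft/s

Directly: v = fλ.
f = 0.0490 MHz = 49000 Hz; λ = 0.546 cm = 0.005460 m.
v = 267.5 m/s
267.5 m/s × (1 ft/s / 0.3048 m/s) = 877.8 ft/s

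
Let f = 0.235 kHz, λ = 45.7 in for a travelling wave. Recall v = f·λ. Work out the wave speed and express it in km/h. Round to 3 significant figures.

v is given directly by: v = fλ.
f = 0.235 kHz = 235.0 Hz; λ = 45.7 in = 1.161 m.
v = 272.8 m/s
272.8 m/s × (1 km/h / 0.2778 m/s) = 982.0 km/h

982 km/h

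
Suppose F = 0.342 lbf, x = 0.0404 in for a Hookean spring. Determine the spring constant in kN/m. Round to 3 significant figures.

1.48 kN/m

Solving F = k·x for k: k = F/x.
F = 0.342 lbf = 1.521 N; x = 0.0404 in = 0.001026 m.
k = 1483 N/m
1483 N/m × (1 kN/m / 1000 N/m) = 1.483 kN/m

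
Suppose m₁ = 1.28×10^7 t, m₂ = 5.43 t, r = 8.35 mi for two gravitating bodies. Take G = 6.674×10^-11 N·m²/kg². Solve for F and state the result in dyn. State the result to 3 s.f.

2.57 dyn

From Newton's law of gravitation: F = Gm₁m₂/r².
m₁ = 1.28×10^7 t = 1.280×10^10 kg; m₂ = 5.43 t = 5430 kg; r = 8.35 mi = 13438 m; G = 6.674×10^-11 N·m²/kg².
F = 2.569×10^-5 N  (the unit combination reduces to kg·m/s² = N)
2.569×10^-5 N × (1 dyn / 1.000×10^-5 N) = 2.569 dyn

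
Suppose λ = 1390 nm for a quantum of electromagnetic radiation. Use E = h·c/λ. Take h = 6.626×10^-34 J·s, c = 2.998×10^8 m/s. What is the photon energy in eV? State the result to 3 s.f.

Directly: E = hc/λ.
λ = 1390 nm = 1.390×10^-6 m; h = 6.626×10^-34 J·s; c = 2.998×10^8 m/s.
E = 1.429×10^-19 J
1.429×10^-19 J × (1 eV / 1.602×10^-19 J) = 0.8920 eV

0.892 eV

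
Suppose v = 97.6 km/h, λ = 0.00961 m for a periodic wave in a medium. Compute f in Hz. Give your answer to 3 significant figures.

2820 Hz

Solving v = f·λ for f: f = v/λ.
v = 97.6 km/h = 27.11 m/s; λ = 0.00961 m.
f = 2821 Hz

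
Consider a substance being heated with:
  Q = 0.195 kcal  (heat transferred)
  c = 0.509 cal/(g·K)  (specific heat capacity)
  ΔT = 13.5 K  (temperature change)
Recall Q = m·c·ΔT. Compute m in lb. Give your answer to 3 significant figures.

0.0626 lb

Rearranging: m = Q/(c·ΔT).
Q = 0.195 kcal = 815.9 J; c = 0.509 cal/(g·K) = 2130 J/(kg·K); ΔT = 13.5 K.
m = 0.02838 kg
0.02838 kg × (1 lb / 0.4536 kg) = 0.06256 lb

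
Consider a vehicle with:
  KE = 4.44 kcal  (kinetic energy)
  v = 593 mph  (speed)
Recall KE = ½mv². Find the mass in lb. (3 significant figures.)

Rearranging KE = ½mv² for m: m = 2·KE/v².
KE = 4.44 kcal = 18577 J; v = 593 mph = 265.1 m/s.
m = 0.5287 kg
0.5287 kg × (1 lb / 0.4536 kg) = 1.166 lb

1.17 lb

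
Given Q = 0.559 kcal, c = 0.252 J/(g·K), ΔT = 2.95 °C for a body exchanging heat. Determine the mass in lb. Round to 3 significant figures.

6.94 lb

Solving Q = m·c·ΔT for m: m = Q/(c·ΔT).
Q = 0.559 kcal = 2339 J; c = 0.252 J/(g·K) = 252.0 J/(kg·K); ΔT = 2.95 °C = 2.950 K.
m = 3.146 kg
3.146 kg × (1 lb / 0.4536 kg) = 6.936 lb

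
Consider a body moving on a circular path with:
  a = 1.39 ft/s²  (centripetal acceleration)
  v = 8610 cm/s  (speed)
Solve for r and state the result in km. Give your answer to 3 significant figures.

17.5 km

Solving a = v²/r for r: r = v²/a.
a = 1.39 ft/s² = 0.4237 m/s²; v = 8610 cm/s = 86.10 m/s.
r = 17498 m
17498 m × (1 km / 1000 m) = 17.50 km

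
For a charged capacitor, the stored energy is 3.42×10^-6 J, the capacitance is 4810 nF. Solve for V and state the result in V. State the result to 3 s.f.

1.19 V

Rearranging E = ½C·V² for V: V = √(2E/C).
E = 3.42×10^-6 J; C = 4810 nF = 4.810×10^-6 F.
V = 1.192 V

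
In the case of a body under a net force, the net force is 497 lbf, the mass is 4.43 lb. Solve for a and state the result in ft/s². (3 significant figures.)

3610 ft/s²

Rearranging F = m·a for a: a = F/m.
F = 497 lbf = 2211 N; m = 4.43 lb = 2.009 kg.
a = 1100 m/s²
1100 m/s² × (1 ft/s² / 0.3048 m/s²) = 3610 ft/s²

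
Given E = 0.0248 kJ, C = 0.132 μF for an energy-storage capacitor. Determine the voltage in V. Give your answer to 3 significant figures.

19400 V

Rearranging E = ½C·V² for V: V = √(2E/C).
E = 0.0248 kJ = 24.80 J; C = 0.132 μF = 1.320×10^-7 F.
V = 19384 V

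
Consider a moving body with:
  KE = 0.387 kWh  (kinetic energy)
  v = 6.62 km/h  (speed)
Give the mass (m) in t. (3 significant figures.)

824 t

Rearranging KE = ½mv² for m: m = 2·KE/v².
KE = 0.387 kWh = 1.393×10^6 J; v = 6.62 km/h = 1.839 m/s.
m = 8.240×10^5 kg
8.240×10^5 kg × (1 t / 1000 kg) = 824.0 t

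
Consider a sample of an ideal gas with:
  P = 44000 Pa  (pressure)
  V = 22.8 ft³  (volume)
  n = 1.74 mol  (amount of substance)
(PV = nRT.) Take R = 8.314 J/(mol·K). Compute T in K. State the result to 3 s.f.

1960 K

From the ideal-gas law: T = PV/(nR).
P = 44000 Pa; V = 22.8 ft³ = 0.6456 m³; n = 1.74 mol; R = 8.314 J/(mol·K).
T = 1964 K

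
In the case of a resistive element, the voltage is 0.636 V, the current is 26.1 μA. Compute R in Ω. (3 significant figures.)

24400 Ω

Rearranging: R = V/I.
V = 0.636 V; I = 26.1 μA = 2.610×10^-5 A.
R = 24368 Ω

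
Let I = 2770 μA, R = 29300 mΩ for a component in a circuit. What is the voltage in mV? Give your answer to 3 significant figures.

V is given directly by: V = IR.
I = 2770 μA = 0.002770 A; R = 29300 mΩ = 29.30 Ω.
V = 0.08116 V
0.08116 V × (1 mV / 0.001000 V) = 81.16 mV

81.2 mV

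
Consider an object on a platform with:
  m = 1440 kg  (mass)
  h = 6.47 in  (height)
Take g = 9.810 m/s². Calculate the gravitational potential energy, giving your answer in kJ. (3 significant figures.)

Directly: PE = mgh.
m = 1440 kg; h = 6.47 in = 0.1643 m; g = 9.810 m/s².
PE = 2322 J  (the unit combination reduces to kg·m²/s² = J)
2322 J × (1 kJ / 1000 J) = 2.322 kJ

2.32 kJ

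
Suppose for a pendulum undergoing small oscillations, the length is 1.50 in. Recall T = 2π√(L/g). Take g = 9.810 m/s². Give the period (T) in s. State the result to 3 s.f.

Directly: T = 2π√(L/g).
L = 1.50 in = 0.03810 m; g = 9.810 m/s².
T = 0.3916 s

0.392 s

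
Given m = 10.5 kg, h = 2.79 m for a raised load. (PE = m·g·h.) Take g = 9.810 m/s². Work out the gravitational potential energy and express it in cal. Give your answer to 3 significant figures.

PE is given directly by: PE = mgh.
m = 10.5 kg; h = 2.79 m; g = 9.810 m/s².
PE = 287.4 J
287.4 J × (1 cal / 4.184 J) = 68.69 cal

68.7 cal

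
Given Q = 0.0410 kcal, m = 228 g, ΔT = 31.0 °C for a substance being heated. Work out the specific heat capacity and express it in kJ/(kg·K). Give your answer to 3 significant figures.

0.0243 kJ/(kg·K)

Rearranging Q = m·c·ΔT for c: c = Q/(m·ΔT).
Q = 0.0410 kcal = 171.5 J; m = 228 g = 0.2280 kg; ΔT = 31.0 °C = 31.00 K.
c = 24.27 J/(kg·K)
24.27 J/(kg·K) × (1 kJ/(kg·K) / 1000 J/(kg·K)) = 0.02427 kJ/(kg·K)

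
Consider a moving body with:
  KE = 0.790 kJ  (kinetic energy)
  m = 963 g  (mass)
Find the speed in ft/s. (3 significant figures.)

Rearranging: v = √(2·KE/m).
KE = 0.790 kJ = 790.0 J; m = 963 g = 0.9630 kg.
v = 40.51 m/s
40.51 m/s × (1 ft/s / 0.3048 m/s) = 132.9 ft/s

133 ft/s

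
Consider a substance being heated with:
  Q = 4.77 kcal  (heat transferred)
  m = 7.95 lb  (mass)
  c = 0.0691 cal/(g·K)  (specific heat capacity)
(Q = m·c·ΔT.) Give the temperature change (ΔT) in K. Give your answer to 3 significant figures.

Solving Q = m·c·ΔT for ΔT: ΔT = Q/(m·c).
Q = 4.77 kcal = 19958 J; m = 7.95 lb = 3.606 kg; c = 0.0691 cal/(g·K) = 289.1 J/(kg·K).
ΔT = 19.14 K

19.1 K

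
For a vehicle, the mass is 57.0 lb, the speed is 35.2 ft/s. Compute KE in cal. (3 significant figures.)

356 cal

KE is given directly by: KE = ½mv².
m = 57.0 lb = 25.85 kg; v = 35.2 ft/s = 10.73 m/s.
KE = 1488 J  (the unit combination reduces to kg·m²/s² = J)
1488 J × (1 cal / 4.184 J) = 355.7 cal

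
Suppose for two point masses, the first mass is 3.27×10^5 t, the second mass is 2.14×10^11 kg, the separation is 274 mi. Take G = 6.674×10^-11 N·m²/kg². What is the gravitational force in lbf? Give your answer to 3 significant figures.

Directly: F = Gm₁m₂/r².
m₁ = 3.27×10^5 t = 3.270×10^8 kg; m₂ = 2.14×10^11 kg; r = 274 mi = 4.410×10^5 m; G = 6.674×10^-11 N·m²/kg².
F = 0.02402 N
0.02402 N × (1 lbf / 4.448 N) = 0.005400 lbf

0.00540 lbf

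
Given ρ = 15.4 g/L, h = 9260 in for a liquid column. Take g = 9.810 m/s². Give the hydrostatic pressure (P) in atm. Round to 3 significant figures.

Directly: P = ρgh.
ρ = 15.4 g/L = 15.40 kg/m³; h = 9260 in = 235.2 m; g = 9.810 m/s².
P = 35533 Pa  (the unit combination reduces to kg/(m·s²) = Pa)
35533 Pa × (1 atm / 1.013×10^5 Pa) = 0.3507 atm

0.351 atm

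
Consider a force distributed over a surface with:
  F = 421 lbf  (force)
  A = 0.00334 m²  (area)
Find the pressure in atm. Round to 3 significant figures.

5.53 atm

Directly: P = F/A.
F = 421 lbf = 1873 N; A = 0.00334 m².
P = 5.607×10^5 Pa
5.607×10^5 Pa × (1 atm / 1.013×10^5 Pa) = 5.534 atm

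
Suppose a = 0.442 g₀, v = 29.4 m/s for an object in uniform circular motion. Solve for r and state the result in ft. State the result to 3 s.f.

Rearranging a = v²/r for r: r = v²/a.
a = 0.442 g₀ = 4.335 m/s²; v = 29.4 m/s.
r = 199.4 m
199.4 m × (1 ft / 0.3048 m) = 654.2 ft

654 ft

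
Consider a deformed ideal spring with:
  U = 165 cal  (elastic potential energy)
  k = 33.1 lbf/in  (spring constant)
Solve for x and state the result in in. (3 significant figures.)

19.2 in

Rearranging: x = √(2U/k).
U = 165 cal = 690.4 J; k = 33.1 lbf/in = 5797 N/m.
x = 0.4880 m
0.4880 m × (1 in / 0.02540 m) = 19.21 in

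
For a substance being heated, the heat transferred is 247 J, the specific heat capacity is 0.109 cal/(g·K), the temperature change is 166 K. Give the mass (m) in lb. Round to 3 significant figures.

0.00719 lb

Solving Q = m·c·ΔT for m: m = Q/(c·ΔT).
Q = 247 J; c = 0.109 cal/(g·K) = 456.1 J/(kg·K); ΔT = 166 K.
m = 0.003263 kg
0.003263 kg × (1 lb / 0.4536 kg) = 0.007193 lb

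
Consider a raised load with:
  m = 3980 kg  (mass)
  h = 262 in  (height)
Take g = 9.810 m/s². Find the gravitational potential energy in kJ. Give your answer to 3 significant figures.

PE is given directly by: PE = mgh.
m = 3980 kg; h = 262 in = 6.655 m; g = 9.810 m/s².
PE = 2.598×10^5 J  (the unit combination reduces to kg·m²/s² = J)
2.598×10^5 J × (1 kJ / 1000 J) = 259.8 kJ

260 kJ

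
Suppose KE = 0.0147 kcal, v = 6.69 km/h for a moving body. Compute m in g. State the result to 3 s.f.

35600 g

Solving KE = ½mv² for m: m = 2·KE/v².
KE = 0.0147 kcal = 61.50 J; v = 6.69 km/h = 1.858 m/s.
m = 35.62 kg
35.62 kg × (1 g / 0.001000 kg) = 35620 g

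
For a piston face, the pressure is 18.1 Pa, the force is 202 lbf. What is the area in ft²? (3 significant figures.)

Rearranging P = F/A for A: A = F/P.
P = 18.1 Pa; F = 202 lbf = 898.5 N.
A = 49.64 m²
49.64 m² × (1 ft² / 0.09290 m²) = 534.4 ft²

534 ft²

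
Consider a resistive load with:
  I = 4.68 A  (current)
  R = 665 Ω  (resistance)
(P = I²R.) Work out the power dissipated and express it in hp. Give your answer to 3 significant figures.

19.5 hp

Directly: P = I²R.
I = 4.68 A; R = 665 Ω.
P = 14565 W
14565 W × (1 hp / 745.7 W) = 19.53 hp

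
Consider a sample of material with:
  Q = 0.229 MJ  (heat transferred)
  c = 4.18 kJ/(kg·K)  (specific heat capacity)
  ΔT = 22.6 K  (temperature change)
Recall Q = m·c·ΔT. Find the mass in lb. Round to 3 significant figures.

5.34 lb

Rearranging Q = m·c·ΔT for m: m = Q/(c·ΔT).
Q = 0.229 MJ = 2.290×10^5 J; c = 4.18 kJ/(kg·K) = 4180 J/(kg·K); ΔT = 22.6 K.
m = 2.424 kg
2.424 kg × (1 lb / 0.4536 kg) = 5.344 lb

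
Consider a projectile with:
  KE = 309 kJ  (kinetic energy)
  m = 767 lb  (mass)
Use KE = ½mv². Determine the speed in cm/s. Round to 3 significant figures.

4210 cm/s

Rearranging: v = √(2·KE/m).
KE = 309 kJ = 3.090×10^5 J; m = 767 lb = 347.9 kg.
v = 42.15 m/s
42.15 m/s × (1 cm/s / 0.01000 m/s) = 4215 cm/s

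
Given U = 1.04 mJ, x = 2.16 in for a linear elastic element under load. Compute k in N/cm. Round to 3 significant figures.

0.00691 N/cm

Rearranging: k = 2U/x².
U = 1.04 mJ = 0.001040 J; x = 2.16 in = 0.05486 m.
k = 0.6910 N/m
0.6910 N/m × (1 N/cm / 100.0 N/m) = 0.006910 N/cm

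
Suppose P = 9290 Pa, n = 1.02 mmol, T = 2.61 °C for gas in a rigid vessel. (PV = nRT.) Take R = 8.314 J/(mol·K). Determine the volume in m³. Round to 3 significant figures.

2.52×10^-4 m³

From the ideal-gas law: V = nRT/P.
P = 9290 Pa; n = 1.02 mmol = 0.001020 mol; T = 2.61 °C = 275.8 K; R = 8.314 J/(mol·K).
V = 2.517×10^-4 m³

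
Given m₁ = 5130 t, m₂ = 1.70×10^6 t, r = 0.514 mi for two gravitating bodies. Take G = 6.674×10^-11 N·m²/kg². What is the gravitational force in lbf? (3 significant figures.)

Directly: F = Gm₁m₂/r².
m₁ = 5130 t = 5.130×10^6 kg; m₂ = 1.70×10^6 t = 1.700×10^9 kg; r = 0.514 mi = 827.2 m; G = 6.674×10^-11 N·m²/kg².
F = 0.8506 N
0.8506 N × (1 lbf / 4.448 N) = 0.1912 lbf

0.191 lbf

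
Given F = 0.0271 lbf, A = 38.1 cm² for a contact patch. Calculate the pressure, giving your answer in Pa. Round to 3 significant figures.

31.6 Pa

P is given directly by: P = F/A.
F = 0.0271 lbf = 0.1205 N; A = 38.1 cm² = 0.003810 m².
P = 31.64 Pa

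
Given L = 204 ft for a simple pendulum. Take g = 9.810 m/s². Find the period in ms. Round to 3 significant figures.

15800 ms

T is given directly by: T = 2π√(L/g).
L = 204 ft = 62.18 m; g = 9.810 m/s².
T = 15.82 s
15.82 s × (1 ms / 0.001000 s) = 15819 ms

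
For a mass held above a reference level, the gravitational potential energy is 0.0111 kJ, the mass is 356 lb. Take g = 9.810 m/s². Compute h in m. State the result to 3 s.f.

0.00701 m

Rearranging: h = PE/(m·g).
PE = 0.0111 kJ = 11.10 J; m = 356 lb = 161.5 kg; g = 9.810 m/s².
h = 0.007007 m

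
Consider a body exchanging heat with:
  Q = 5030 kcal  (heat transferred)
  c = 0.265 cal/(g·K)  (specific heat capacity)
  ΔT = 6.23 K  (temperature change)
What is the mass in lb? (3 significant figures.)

6720 lb

Rearranging: m = Q/(c·ΔT).
Q = 5030 kcal = 2.105×10^7 J; c = 0.265 cal/(g·K) = 1109 J/(kg·K); ΔT = 6.23 K.
m = 3047 kg
3047 kg × (1 lb / 0.4536 kg) = 6717 lb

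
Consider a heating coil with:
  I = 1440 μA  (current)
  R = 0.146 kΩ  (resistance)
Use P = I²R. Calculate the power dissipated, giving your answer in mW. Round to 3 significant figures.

P is given directly by: P = I²R.
I = 1440 μA = 0.001440 A; R = 0.146 kΩ = 146.0 Ω.
P = 3.027×10^-4 W
3.027×10^-4 W × (1 mW / 0.001000 W) = 0.3027 mW

0.303 mW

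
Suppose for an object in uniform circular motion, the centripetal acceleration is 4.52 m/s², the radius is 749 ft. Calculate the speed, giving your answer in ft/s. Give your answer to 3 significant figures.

105 ft/s

Rearranging a = v²/r for v: v = √(a·r).
a = 4.52 m/s²; r = 749 ft = 228.3 m.
v = 32.12 m/s
32.12 m/s × (1 ft/s / 0.3048 m/s) = 105.4 ft/s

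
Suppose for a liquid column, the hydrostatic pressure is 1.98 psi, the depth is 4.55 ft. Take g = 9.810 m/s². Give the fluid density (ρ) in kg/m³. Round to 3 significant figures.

1000 kg/m³

Rearranging P = ρ·g·h for ρ: ρ = P/(g·h).
P = 1.98 psi = 13652 Pa; h = 4.55 ft = 1.387 m; g = 9.810 m/s².
ρ = 1003 kg/m³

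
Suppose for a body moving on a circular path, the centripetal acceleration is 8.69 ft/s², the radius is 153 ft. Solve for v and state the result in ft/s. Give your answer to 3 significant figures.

Rearranging a = v²/r for v: v = √(a·r).
a = 8.69 ft/s² = 2.649 m/s²; r = 153 ft = 46.63 m.
v = 11.11 m/s
11.11 m/s × (1 ft/s / 0.3048 m/s) = 36.46 ft/s

36.5 ft/s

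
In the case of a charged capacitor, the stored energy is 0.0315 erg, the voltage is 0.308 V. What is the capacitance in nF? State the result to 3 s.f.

66.4 nF

Rearranging E = ½C·V² for C: C = 2E/V².
E = 0.0315 erg = 3.150×10^-9 J; V = 0.308 V.
C = 6.641×10^-8 F
6.641×10^-8 F × (1 nF / 1.000×10^-9 F) = 66.41 nF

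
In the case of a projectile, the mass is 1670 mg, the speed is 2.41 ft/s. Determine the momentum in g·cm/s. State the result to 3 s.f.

Directly: p = mv.
m = 1670 mg = 0.001670 kg; v = 2.41 ft/s = 0.7346 m/s.
p = 0.001227 kg·m/s  (the unit combination reduces to kg·m/s = kg·m/s)
0.001227 kg·m/s × (1 g·cm/s / 1.000×10^-5 kg·m/s) = 122.7 g·cm/s

123 g·cm/s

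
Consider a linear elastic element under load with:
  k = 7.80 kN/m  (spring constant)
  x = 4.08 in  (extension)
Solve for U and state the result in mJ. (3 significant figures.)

U is given directly by: U = ½kx².
k = 7.80 kN/m = 7800 N/m; x = 4.08 in = 0.1036 m.
U = 41.88 J
41.88 J × (1 mJ / 0.001000 J) = 41884 mJ

41900 mJ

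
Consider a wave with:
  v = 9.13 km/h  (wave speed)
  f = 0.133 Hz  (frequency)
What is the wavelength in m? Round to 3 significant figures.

Rearranging: λ = v/f.
v = 9.13 km/h = 2.536 m/s; f = 0.133 Hz.
λ = 19.07 m

19.1 m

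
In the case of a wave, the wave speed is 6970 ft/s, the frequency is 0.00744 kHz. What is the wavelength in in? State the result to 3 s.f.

Rearranging v = f·λ for λ: λ = v/f.
v = 6970 ft/s = 2124 m/s; f = 0.00744 kHz = 7.440 Hz.
λ = 285.5 m
285.5 m × (1 in / 0.02540 m) = 11242 in

11200 in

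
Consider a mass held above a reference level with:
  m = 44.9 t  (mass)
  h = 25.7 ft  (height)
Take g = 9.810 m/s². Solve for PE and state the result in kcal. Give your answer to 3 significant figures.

Directly: PE = mgh.
m = 44.9 t = 44900 kg; h = 25.7 ft = 7.833 m; g = 9.810 m/s².
PE = 3.450×10^6 J  (the unit combination reduces to kg·m²/s² = J)
3.450×10^6 J × (1 kcal / 4184 J) = 824.7 kcal

825 kcal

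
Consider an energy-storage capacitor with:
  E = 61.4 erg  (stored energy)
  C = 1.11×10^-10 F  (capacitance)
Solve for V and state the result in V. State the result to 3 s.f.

333 V

Rearranging E = ½C·V² for V: V = √(2E/C).
E = 61.4 erg = 6.140×10^-6 J; C = 1.11×10^-10 F.
V = 332.6 V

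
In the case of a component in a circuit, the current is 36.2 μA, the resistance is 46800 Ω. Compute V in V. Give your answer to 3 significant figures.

Directly: V = IR.
I = 36.2 μA = 3.620×10^-5 A; R = 46800 Ω.
V = 1.694 V

1.69 V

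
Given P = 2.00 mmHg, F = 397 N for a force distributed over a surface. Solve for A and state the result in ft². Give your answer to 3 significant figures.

Rearranging P = F/A for A: A = F/P.
P = 2.00 mmHg = 266.6 Pa; F = 397 N.
A = 1.489 m²
1.489 m² × (1 ft² / 0.09290 m²) = 16.03 ft²

16.0 ft²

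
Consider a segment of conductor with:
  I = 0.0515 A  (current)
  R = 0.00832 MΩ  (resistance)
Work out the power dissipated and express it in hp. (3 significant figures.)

Directly: P = I²R.
I = 0.0515 A; R = 0.00832 MΩ = 8320 Ω.
P = 22.07 W  (the unit combination reduces to kg·m²/s³ = W)
22.07 W × (1 hp / 745.7 W) = 0.02959 hp

0.0296 hp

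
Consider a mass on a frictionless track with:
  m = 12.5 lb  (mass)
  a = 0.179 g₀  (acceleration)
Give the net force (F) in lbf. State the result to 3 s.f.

2.24 lbf

F is given directly by: F = m·a.
m = 12.5 lb = 5.670 kg; a = 0.179 g₀ = 1.755 m/s².
F = 9.953 N  (the unit combination reduces to kg·m/s² = N)
9.953 N × (1 lbf / 4.448 N) = 2.238 lbf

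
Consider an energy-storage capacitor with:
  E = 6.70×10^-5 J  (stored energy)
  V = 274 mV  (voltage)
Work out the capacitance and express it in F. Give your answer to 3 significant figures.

Solving E = ½C·V² for C: C = 2E/V².
E = 6.70×10^-5 J; V = 274 mV = 0.2740 V.
C = 0.001785 F

0.00178 F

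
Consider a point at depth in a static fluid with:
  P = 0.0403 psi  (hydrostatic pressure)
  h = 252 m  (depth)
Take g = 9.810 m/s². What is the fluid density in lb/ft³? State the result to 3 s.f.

Rearranging P = ρ·g·h for ρ: ρ = P/(g·h).
P = 0.0403 psi = 277.9 Pa; h = 252 m; g = 9.810 m/s².
ρ = 0.1124 kg/m³
0.1124 kg/m³ × (1 lb/ft³ / 16.02 kg/m³) = 0.007017 lb/ft³

0.00702 lb/ft³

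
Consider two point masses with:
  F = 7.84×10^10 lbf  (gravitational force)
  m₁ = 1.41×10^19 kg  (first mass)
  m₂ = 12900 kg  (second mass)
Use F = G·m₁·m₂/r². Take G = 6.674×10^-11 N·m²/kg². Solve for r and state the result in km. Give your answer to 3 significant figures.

0.00590 km

From Newton's law of gravitation: r = √(G·m₁m₂/F).
F = 7.84×10^10 lbf = 3.487×10^11 N; m₁ = 1.41×10^19 kg; m₂ = 12900 kg; G = 6.674×10^-11 N·m²/kg².
r = 5.900 m
5.900 m × (1 km / 1000 m) = 0.005900 km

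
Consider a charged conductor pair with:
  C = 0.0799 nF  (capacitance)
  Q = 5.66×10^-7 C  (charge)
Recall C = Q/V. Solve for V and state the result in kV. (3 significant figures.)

Rearranging C = Q/V for V: V = Q/C.
C = 0.0799 nF = 7.990×10^-11 F; Q = 5.66×10^-7 C.
V = 7084 V  (the unit combination reduces to kg·m²/(A·s³) = V)
7084 V × (1 kV / 1000 V) = 7.084 kV

7.08 kV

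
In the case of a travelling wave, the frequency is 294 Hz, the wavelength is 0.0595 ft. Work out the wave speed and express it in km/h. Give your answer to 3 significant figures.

19.2 km/h

Directly: v = fλ.
f = 294 Hz; λ = 0.0595 ft = 0.01814 m.
v = 5.332 m/s
5.332 m/s × (1 km/h / 0.2778 m/s) = 19.19 km/h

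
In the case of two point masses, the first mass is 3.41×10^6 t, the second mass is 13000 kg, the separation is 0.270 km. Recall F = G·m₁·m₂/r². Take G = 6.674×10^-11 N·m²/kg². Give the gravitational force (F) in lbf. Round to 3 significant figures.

0.00912 lbf

F is given directly by: F = Gm₁m₂/r².
m₁ = 3.41×10^6 t = 3.410×10^9 kg; m₂ = 13000 kg; r = 0.270 km = 270.0 m; G = 6.674×10^-11 N·m²/kg².
F = 0.04058 N  (the unit combination reduces to kg·m/s² = N)
0.04058 N × (1 lbf / 4.448 N) = 0.009124 lbf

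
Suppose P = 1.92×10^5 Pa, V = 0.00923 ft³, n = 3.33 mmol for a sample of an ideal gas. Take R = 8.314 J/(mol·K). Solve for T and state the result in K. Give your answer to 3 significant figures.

From the ideal-gas law: T = PV/(nR).
P = 1.92×10^5 Pa; V = 0.00923 ft³ = 2.614×10^-4 m³; n = 3.33 mmol = 0.003330 mol; R = 8.314 J/(mol·K).
T = 1813 K

1810 K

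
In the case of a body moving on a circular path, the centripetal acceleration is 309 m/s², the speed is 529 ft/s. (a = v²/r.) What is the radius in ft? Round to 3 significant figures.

276 ft

Solving a = v²/r for r: r = v²/a.
a = 309 m/s²; v = 529 ft/s = 161.2 m/s.
r = 84.14 m
84.14 m × (1 ft / 0.3048 m) = 276.0 ft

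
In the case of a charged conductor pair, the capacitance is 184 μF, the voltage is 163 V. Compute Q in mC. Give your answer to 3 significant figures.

30.0 mC

Solving C = Q/V for Q: Q = CV.
C = 184 μF = 1.840×10^-4 F; V = 163 V.
Q = 0.02999 C
0.02999 C × (1 mC / 0.001000 C) = 29.99 mC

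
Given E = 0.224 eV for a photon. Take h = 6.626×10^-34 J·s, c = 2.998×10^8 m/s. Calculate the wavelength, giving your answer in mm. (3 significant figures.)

0.00554 mm

Rearranging E = h·c/λ for λ: λ = hc/E.
E = 0.224 eV = 3.589×10^-20 J; h = 6.626×10^-34 J·s; c = 2.998×10^8 m/s.
λ = 5.535×10^-6 m
5.535×10^-6 m × (1 mm / 0.001000 m) = 0.005535 mm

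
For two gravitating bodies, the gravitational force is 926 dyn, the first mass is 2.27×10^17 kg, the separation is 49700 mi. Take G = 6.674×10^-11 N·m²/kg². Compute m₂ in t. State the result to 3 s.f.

3910 t

From Newton's law of gravitation: m₂ = F·r²/(G·m₁).
F = 926 dyn = 0.009260 N; m₁ = 2.27×10^17 kg; r = 49700 mi = 7.998×10^7 m; G = 6.674×10^-11 N·m²/kg².
m₂ = 3.910×10^6 kg
3.910×10^6 kg × (1 t / 1000 kg) = 3910 t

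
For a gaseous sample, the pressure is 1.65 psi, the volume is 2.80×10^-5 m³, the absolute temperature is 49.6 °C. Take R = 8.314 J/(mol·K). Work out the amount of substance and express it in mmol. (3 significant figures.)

Rearranging: n = PV/(RT).
P = 1.65 psi = 11376 Pa; V = 2.80×10^-5 m³; T = 49.6 °C = 322.8 K; R = 8.314 J/(mol·K).
n = 1.187×10^-4 mol
1.187×10^-4 mol × (1 mmol / 0.001000 mol) = 0.1187 mmol

0.119 mmol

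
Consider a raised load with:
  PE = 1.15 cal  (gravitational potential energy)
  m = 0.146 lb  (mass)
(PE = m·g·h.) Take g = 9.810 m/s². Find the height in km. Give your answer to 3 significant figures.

0.00741 km

Rearranging: h = PE/(m·g).
PE = 1.15 cal = 4.812 J; m = 0.146 lb = 0.06622 kg; g = 9.810 m/s².
h = 7.406 m
7.406 m × (1 km / 1000 m) = 0.007406 km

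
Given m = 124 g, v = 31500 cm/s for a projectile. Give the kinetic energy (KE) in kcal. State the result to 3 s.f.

1.47 kcal

KE is given directly by: KE = ½mv².
m = 124 g = 0.1240 kg; v = 31500 cm/s = 315.0 m/s.
KE = 6152 J
6152 J × (1 kcal / 4184 J) = 1.470 kcal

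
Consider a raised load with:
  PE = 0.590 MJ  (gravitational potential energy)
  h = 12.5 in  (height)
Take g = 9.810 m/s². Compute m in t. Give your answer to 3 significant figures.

189 t

Rearranging: m = PE/(g·h).
PE = 0.590 MJ = 5.900×10^5 J; h = 12.5 in = 0.3175 m; g = 9.810 m/s².
m = 1.894×10^5 kg
1.894×10^5 kg × (1 t / 1000 kg) = 189.4 t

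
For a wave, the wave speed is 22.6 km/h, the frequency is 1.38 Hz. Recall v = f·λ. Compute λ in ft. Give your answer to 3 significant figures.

Rearranging v = f·λ for λ: λ = v/f.
v = 22.6 km/h = 6.278 m/s; f = 1.38 Hz.
λ = 4.549 m
4.549 m × (1 ft / 0.3048 m) = 14.92 ft

14.9 ft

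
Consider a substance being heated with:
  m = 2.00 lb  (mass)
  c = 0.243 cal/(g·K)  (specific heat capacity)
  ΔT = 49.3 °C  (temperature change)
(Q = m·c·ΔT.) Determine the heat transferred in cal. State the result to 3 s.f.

Q is given directly by: Q = mcΔT.
m = 2.00 lb = 0.9072 kg; c = 0.243 cal/(g·K) = 1017 J/(kg·K); ΔT = 49.3 °C = 49.30 K.
Q = 45472 J
45472 J × (1 cal / 4.184 J) = 10868 cal

10900 cal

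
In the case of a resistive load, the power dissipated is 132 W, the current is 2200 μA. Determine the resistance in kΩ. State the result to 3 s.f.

Solving P = I²R for R: R = P/I².
P = 132 W; I = 2200 μA = 0.002200 A.
R = 2.727×10^7 Ω
2.727×10^7 Ω × (1 kΩ / 1000 Ω) = 27273 kΩ

27300 kΩ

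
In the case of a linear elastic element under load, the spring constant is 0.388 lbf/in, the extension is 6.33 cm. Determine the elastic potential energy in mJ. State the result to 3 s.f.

136 mJ

Directly: U = ½kx².
k = 0.388 lbf/in = 67.95 N/m; x = 6.33 cm = 0.06330 m.
U = 0.1361 J  (the unit combination reduces to kg·m²/s² = J)
0.1361 J × (1 mJ / 0.001000 J) = 136.1 mJ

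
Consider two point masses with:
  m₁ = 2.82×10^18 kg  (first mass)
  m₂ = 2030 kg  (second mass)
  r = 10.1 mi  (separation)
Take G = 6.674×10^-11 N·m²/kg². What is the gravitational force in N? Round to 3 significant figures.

F is given directly by: F = Gm₁m₂/r².
m₁ = 2.82×10^18 kg; m₂ = 2030 kg; r = 10.1 mi = 16254 m; G = 6.674×10^-11 N·m²/kg².
F = 1446 N

1450 N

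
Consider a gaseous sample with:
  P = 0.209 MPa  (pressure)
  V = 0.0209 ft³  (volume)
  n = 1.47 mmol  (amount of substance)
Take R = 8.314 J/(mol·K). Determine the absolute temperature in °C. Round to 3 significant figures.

From the ideal-gas law: T = PV/(nR).
P = 0.209 MPa = 2.090×10^5 Pa; V = 0.0209 ft³ = 5.918×10^-4 m³; n = 1.47 mmol = 0.001470 mol; R = 8.314 J/(mol·K).
T = 10121 K
10121 K − 273.15 = 9848 °C

9850 °C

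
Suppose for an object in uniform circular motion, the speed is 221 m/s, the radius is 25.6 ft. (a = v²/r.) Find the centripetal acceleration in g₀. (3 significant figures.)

638 g₀

Directly: a = v²/r.
v = 221 m/s; r = 25.6 ft = 7.803 m.
a = 6259 m/s²
6259 m/s² × (1 g₀ / 9.807 m/s²) = 638.3 g₀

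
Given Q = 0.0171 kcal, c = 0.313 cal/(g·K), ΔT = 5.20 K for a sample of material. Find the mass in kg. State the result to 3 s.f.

Solving Q = m·c·ΔT for m: m = Q/(c·ΔT).
Q = 0.0171 kcal = 71.55 J; c = 0.313 cal/(g·K) = 1310 J/(kg·K); ΔT = 5.20 K.
m = 0.01051 kg

0.0105 kg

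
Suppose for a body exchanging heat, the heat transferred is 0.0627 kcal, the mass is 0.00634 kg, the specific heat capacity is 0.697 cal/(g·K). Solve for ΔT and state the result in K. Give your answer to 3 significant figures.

Rearranging Q = m·c·ΔT for ΔT: ΔT = Q/(m·c).
Q = 0.0627 kcal = 262.3 J; m = 0.00634 kg; c = 0.697 cal/(g·K) = 2916 J/(kg·K).
ΔT = 14.19 K

14.2 K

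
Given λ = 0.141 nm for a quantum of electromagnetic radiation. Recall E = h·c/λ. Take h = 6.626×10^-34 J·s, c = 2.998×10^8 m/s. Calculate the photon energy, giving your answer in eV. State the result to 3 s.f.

Directly: E = hc/λ.
λ = 0.141 nm = 1.410×10^-10 m; h = 6.626×10^-34 J·s; c = 2.998×10^8 m/s.
E = 1.409×10^-15 J  (the unit combination reduces to kg·m²/s² = J)
1.409×10^-15 J × (1 eV / 1.602×10^-19 J) = 8793 eV

8790 eV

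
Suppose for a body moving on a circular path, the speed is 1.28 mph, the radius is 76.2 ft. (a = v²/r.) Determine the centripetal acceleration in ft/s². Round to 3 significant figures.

Directly: a = v²/r.
v = 1.28 mph = 0.5722 m/s; r = 76.2 ft = 23.23 m.
a = 0.01410 m/s²
0.01410 m/s² × (1 ft/s² / 0.3048 m/s²) = 0.04625 ft/s²

0.0463 ft/s²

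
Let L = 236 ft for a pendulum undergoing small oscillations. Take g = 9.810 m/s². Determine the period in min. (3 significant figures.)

T is given directly by: T = 2π√(L/g).
L = 236 ft = 71.93 m; g = 9.810 m/s².
T = 17.01 s
17.01 s × (1 min / 60.00 s) = 0.2836 min

0.284 min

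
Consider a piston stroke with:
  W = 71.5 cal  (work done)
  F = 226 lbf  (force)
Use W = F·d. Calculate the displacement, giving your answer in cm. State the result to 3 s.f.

29.8 cm

Rearranging: d = W/F.
W = 71.5 cal = 299.2 J; F = 226 lbf = 1005 N.
d = 0.2976 m
0.2976 m × (1 cm / 0.01000 m) = 29.76 cm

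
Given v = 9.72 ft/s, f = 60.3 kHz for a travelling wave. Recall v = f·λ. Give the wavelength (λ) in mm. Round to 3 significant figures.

0.0491 mm

Solving v = f·λ for λ: λ = v/f.
v = 9.72 ft/s = 2.963 m/s; f = 60.3 kHz = 60300 Hz.
λ = 4.913×10^-5 m
4.913×10^-5 m × (1 mm / 0.001000 m) = 0.04913 mm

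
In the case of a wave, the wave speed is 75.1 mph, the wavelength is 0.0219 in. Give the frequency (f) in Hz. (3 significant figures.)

Rearranging: f = v/λ.
v = 75.1 mph = 33.57 m/s; λ = 0.0219 in = 5.563×10^-4 m.
f = 60354 Hz

60400 Hz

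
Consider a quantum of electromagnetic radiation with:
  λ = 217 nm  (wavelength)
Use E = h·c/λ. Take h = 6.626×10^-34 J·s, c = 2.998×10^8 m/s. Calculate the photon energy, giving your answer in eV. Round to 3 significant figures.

5.71 eV

E is given directly by: E = hc/λ.
λ = 217 nm = 2.170×10^-7 m; h = 6.626×10^-34 J·s; c = 2.998×10^8 m/s.
E = 9.154×10^-19 J  (the unit combination reduces to kg·m²/s² = J)
9.154×10^-19 J × (1 eV / 1.602×10^-19 J) = 5.714 eV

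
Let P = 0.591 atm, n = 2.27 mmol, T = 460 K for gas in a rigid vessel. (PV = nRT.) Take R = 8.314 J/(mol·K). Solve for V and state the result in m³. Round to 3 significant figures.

From the ideal-gas law: V = nRT/P.
P = 0.591 atm = 59883 Pa; n = 2.27 mmol = 0.002270 mol; T = 460 K; R = 8.314 J/(mol·K).
V = 1.450×10^-4 m³

1.45×10^-4 m³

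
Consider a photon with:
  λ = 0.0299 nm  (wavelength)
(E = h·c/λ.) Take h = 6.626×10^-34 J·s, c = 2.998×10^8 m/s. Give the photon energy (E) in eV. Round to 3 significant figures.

Directly: E = hc/λ.
λ = 0.0299 nm = 2.990×10^-11 m; h = 6.626×10^-34 J·s; c = 2.998×10^8 m/s.
E = 6.644×10^-15 J  (the unit combination reduces to kg·m²/s² = J)
6.644×10^-15 J × (1 eV / 1.602×10^-19 J) = 41467 eV

41500 eV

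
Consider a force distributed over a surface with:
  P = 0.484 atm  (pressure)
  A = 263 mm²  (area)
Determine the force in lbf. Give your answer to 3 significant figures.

Rearranging P = F/A for F: F = P·A.
P = 0.484 atm = 49041 Pa; A = 263 mm² = 2.630×10^-4 m².
F = 12.90 N
12.90 N × (1 lbf / 4.448 N) = 2.900 lbf

2.90 lbf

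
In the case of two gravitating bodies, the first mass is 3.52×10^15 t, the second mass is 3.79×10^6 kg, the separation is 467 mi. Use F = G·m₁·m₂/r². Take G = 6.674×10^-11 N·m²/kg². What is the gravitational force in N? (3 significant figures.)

1580 N

Directly: F = Gm₁m₂/r².
m₁ = 3.52×10^15 t = 3.520×10^18 kg; m₂ = 3.79×10^6 kg; r = 467 mi = 7.516×10^5 m; G = 6.674×10^-11 N·m²/kg².
F = 1576 N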